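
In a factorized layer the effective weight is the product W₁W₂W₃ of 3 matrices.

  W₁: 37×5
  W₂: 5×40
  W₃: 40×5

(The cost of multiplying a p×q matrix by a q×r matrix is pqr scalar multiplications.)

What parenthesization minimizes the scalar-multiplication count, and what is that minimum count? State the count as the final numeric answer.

(W₁(W₂W₃)): cost 1925.
((W₁W₂)W₃): cost 14800.
Optimal: (W₁(W₂W₃)) with cost 1925.

1925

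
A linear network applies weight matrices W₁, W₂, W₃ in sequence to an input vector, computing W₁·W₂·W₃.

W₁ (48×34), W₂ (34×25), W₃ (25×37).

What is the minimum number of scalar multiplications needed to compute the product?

Order (W₁·(W₂·W₃)): (W₂·W₃): 34×25 by 25×37 → 34×37, cost 34·25·37 = 31450; (W₁·(W₂·W₃)): 48×34 by 34×37 → 48×37, cost 48·34·37 = 60384; cumulative 91834. Total 91834.
Order ((W₁·W₂)·W₃): (W₁·W₂): 48×34 by 34×25 → 48×25, cost 48·34·25 = 40800; ((W₁·W₂)·W₃): 48×25 by 25×37 → 48×37, cost 48·25·37 = 44400; cumulative 85200. Total 85200.
Minimum: 85200.

85200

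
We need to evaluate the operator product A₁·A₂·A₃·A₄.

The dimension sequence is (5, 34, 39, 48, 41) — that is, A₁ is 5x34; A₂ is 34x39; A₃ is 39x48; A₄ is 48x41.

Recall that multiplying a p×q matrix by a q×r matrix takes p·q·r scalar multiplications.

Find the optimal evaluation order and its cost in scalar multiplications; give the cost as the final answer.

Adjacent pairs: A₁A₂ = 5·34·39 = 6630; A₂A₃ = 34·39·48 = 63648; A₃A₄ = 39·48·41 = 76752.
Length 3: A₁..A₃: k=1: 0+63648+5·34·48=71808; k=2: 6630+0+5·39·48=15990 → min 15990 | A₂..A₄: k=2: 0+76752+34·39·41=131118; k=3: 63648+0+34·48·41=130560 → min 130560.
Length 4: A₁..A₄: k=1: 0+130560+5·34·41=137530; k=2: 6630+76752+5·39·41=91377; k=3: 15990+0+5·48·41=25830 → min 25830.
Optimal parenthesization: (((A₁·A₂)·A₃)·A₄) with cost 25830.

25830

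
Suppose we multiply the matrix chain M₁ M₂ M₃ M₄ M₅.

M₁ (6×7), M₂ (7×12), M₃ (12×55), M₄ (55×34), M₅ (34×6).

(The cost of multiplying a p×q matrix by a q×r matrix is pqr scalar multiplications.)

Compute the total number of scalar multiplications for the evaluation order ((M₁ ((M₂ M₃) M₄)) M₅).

(M₂ M₃): 7×12 by 12×55 → 7×55, cost 7·12·55 = 4620
((M₂ M₃) M₄): 7×55 by 55×34 → 7×34, cost 7·55·34 = 13090; cumulative 17710
(M₁ ((M₂ M₃) M₄)): 6×7 by 7×34 → 6×34, cost 6·7·34 = 1428; cumulative 19138
((M₁ ((M₂ M₃) M₄)) M₅): 6×34 by 34×6 → 6×6, cost 6·34·6 = 1224; cumulative 20362
Total: 20362 scalar multiplications.

20362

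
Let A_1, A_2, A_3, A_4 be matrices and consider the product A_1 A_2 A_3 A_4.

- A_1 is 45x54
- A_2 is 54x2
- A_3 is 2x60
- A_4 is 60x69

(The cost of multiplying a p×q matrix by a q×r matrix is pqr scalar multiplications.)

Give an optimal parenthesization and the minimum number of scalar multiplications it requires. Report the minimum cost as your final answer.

Adjacent pairs: A_1A_2 = 45·54·2 = 4860; A_2A_3 = 54·2·60 = 6480; A_3A_4 = 2·60·69 = 8280.
Length 3: A_1..A_3: k=1: 0+6480+45·54·60=152280; k=2: 4860+0+45·2·60=10260 → min 10260 | A_2..A_4: k=2: 0+8280+54·2·69=15732; k=3: 6480+0+54·60·69=230040 → min 15732.
Length 4: A_1..A_4: k=1: 0+15732+45·54·69=183402; k=2: 4860+8280+45·2·69=19350; k=3: 10260+0+45·60·69=196560 → min 19350.
Optimal parenthesization: ((A_1 A_2) (A_3 A_4)) with cost 19350.

19350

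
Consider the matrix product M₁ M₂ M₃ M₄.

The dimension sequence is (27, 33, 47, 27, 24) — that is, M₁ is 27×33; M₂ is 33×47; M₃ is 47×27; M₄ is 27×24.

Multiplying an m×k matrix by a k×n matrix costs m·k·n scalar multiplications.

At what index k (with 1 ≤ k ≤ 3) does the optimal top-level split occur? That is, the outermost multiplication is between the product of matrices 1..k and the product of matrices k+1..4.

3

Adjacent pairs: M₁M₂ = 27·33·47 = 41877; M₂M₃ = 33·47·27 = 41877; M₃M₄ = 47·27·24 = 30456.
Length 3: M₁..M₃: k=1: 0+41877+27·33·27=65934; k=2: 41877+0+27·47·27=76140 → min 65934 | M₂..M₄: k=2: 0+30456+33·47·24=67680; k=3: 41877+0+33·27·24=63261 → min 63261.
Top-level splits: k=1: (M₁..M₁)·(M₂..M₄) → 0+63261+27·33·24 = 84645; k=2: (M₁..M₂)·(M₃..M₄) → 41877+30456+27·47·24 = 102789; k=3: (M₁..M₃)·(M₄..M₄) → 65934+0+27·27·24 = 83430.
Best split is after M₃, i.e. k = 3.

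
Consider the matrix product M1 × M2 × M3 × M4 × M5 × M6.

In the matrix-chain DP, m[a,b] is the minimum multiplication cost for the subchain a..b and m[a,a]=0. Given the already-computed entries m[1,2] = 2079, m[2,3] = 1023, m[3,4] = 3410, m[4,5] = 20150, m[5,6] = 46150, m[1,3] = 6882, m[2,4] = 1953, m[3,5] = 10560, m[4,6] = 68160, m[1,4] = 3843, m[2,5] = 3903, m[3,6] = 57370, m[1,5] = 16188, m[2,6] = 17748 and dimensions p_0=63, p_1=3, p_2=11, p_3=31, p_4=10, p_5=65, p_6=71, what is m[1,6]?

m[1,6] = min over k∈[1,5] of m[1,k]+m[k+1,6]+p_{0}·p_k·p_{6}.
k=1: 0 + 17748 + 63·3·71 = 31167; k=2: 2079 + 57370 + 63·11·71 = 108652; k=3: 6882 + 68160 + 63·31·71 = 213705; k=4: 3843 + 46150 + 63·10·71 = 94723; k=5: 16188 + 0 + 63·65·71 = 306933.
Minimum: 31167 at k=1.

31167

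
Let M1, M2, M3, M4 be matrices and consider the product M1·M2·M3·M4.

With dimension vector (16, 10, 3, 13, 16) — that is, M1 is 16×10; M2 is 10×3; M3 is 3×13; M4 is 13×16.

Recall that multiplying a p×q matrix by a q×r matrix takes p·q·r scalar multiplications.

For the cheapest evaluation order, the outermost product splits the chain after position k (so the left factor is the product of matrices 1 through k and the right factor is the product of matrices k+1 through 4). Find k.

Adjacent pairs: M1M2 = 16·10·3 = 480; M2M3 = 10·3·13 = 390; M3M4 = 3·13·16 = 624.
Length 3: M1..M3: k=1: 0+390+16·10·13=2470; k=2: 480+0+16·3·13=1104 → min 1104 | M2..M4: k=2: 0+624+10·3·16=1104; k=3: 390+0+10·13·16=2470 → min 1104.
Top-level splits: k=1: (M1..M1)·(M2..M4) → 0+1104+16·10·16 = 3664; k=2: (M1..M2)·(M3..M4) → 480+624+16·3·16 = 1872; k=3: (M1..M3)·(M4..M4) → 1104+0+16·13·16 = 4432.
Best split is after M2, i.e. k = 2.

2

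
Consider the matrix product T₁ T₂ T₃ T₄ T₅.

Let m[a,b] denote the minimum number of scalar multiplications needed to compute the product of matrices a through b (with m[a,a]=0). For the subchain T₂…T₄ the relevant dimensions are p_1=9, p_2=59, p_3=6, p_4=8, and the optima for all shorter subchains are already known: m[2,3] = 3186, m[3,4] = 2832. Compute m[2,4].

m[2,4] = min over k∈[2,3] of m[2,k]+m[k+1,4]+p_{1}·p_k·p_{4}.
k=2: 0 + 2832 + 9·59·8 = 7080; k=3: 3186 + 0 + 9·6·8 = 3618.
Minimum: 3618 at k=3.

3618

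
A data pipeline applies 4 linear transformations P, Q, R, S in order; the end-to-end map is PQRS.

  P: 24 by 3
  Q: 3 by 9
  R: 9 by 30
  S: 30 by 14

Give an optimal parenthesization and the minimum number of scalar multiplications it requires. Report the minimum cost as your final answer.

3078

Adjacent pairs: PQ = 24·3·9 = 648; QR = 3·9·30 = 810; RS = 9·30·14 = 3780.
Length 3: P..R: k=1: 0+810+24·3·30=2970; k=2: 648+0+24·9·30=7128 → min 2970 | Q..S: k=2: 0+3780+3·9·14=4158; k=3: 810+0+3·30·14=2070 → min 2070.
Length 4: P..S: k=1: 0+2070+24·3·14=3078; k=2: 648+3780+24·9·14=7452; k=3: 2970+0+24·30·14=13050 → min 3078.
Optimal parenthesization: (P((QR)S)) with cost 3078.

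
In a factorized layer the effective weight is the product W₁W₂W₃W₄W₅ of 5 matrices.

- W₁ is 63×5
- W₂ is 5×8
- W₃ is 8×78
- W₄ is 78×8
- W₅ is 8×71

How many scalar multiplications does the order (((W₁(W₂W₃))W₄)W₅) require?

(W₂W₃): 5×8 by 8×78 → 5×78, cost 5·8·78 = 3120
(W₁(W₂W₃)): 63×5 by 5×78 → 63×78, cost 63·5·78 = 24570; cumulative 27690
((W₁(W₂W₃))W₄): 63×78 by 78×8 → 63×8, cost 63·78·8 = 39312; cumulative 67002
(((W₁(W₂W₃))W₄)W₅): 63×8 by 8×71 → 63×71, cost 63·8·71 = 35784; cumulative 102786
Total: 102786 scalar multiplications.

102786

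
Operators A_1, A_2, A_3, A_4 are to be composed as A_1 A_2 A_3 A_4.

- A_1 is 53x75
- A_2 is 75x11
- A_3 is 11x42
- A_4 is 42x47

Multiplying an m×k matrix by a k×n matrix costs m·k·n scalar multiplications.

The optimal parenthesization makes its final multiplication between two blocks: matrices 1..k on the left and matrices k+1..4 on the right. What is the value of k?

2

Adjacent pairs: A_1A_2 = 53·75·11 = 43725; A_2A_3 = 75·11·42 = 34650; A_3A_4 = 11·42·47 = 21714.
Length 3: A_1..A_3: k=1: 0+34650+53·75·42=201600; k=2: 43725+0+53·11·42=68211 → min 68211 | A_2..A_4: k=2: 0+21714+75·11·47=60489; k=3: 34650+0+75·42·47=182700 → min 60489.
Top-level splits: k=1: (A_1..A_1)·(A_2..A_4) → 0+60489+53·75·47 = 247314; k=2: (A_1..A_2)·(A_3..A_4) → 43725+21714+53·11·47 = 92840; k=3: (A_1..A_3)·(A_4..A_4) → 68211+0+53·42·47 = 172833.
Best split is after A_2, i.e. k = 2.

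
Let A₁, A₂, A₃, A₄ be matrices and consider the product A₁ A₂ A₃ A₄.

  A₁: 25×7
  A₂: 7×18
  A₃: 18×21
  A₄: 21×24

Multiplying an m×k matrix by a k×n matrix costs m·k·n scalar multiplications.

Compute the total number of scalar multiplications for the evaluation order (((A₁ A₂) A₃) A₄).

(A₁ A₂): 25×7 by 7×18 → 25×18, cost 25·7·18 = 3150
((A₁ A₂) A₃): 25×18 by 18×21 → 25×21, cost 25·18·21 = 9450; cumulative 12600
(((A₁ A₂) A₃) A₄): 25×21 by 21×24 → 25×24, cost 25·21·24 = 12600; cumulative 25200
Total: 25200 scalar multiplications.

25200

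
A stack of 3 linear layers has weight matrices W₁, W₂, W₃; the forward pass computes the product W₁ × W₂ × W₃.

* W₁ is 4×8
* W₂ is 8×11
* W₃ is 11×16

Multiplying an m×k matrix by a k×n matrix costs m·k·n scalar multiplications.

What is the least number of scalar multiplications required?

1056

Order (W₁ × (W₂ × W₃)): (W₂ × W₃): 8×11 by 11×16 → 8×16, cost 8·11·16 = 1408; (W₁ × (W₂ × W₃)): 4×8 by 8×16 → 4×16, cost 4·8·16 = 512; cumulative 1920. Total 1920.
Order ((W₁ × W₂) × W₃): (W₁ × W₂): 4×8 by 8×11 → 4×11, cost 4·8·11 = 352; ((W₁ × W₂) × W₃): 4×11 by 11×16 → 4×16, cost 4·11·16 = 704; cumulative 1056. Total 1056.
Minimum: 1056.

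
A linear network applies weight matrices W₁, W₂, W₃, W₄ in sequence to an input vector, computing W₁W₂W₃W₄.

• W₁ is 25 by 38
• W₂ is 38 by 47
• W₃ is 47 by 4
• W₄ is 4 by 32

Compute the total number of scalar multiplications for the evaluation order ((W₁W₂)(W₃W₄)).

88266

(W₁W₂): 25×38 by 38×47 → 25×47, cost 25·38·47 = 44650
(W₃W₄): 47×4 by 4×32 → 47×32, cost 47·4·32 = 6016
((W₁W₂)(W₃W₄)): 25×47 by 47×32 → 25×32, cost 25·47·32 = 37600; cumulative 88266
Total: 88266 scalar multiplications.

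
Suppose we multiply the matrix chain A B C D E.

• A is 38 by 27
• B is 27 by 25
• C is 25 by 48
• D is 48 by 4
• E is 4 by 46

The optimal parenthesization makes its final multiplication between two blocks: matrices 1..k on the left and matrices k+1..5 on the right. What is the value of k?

Adjacent pairs: AB = 38·27·25 = 25650; BC = 27·25·48 = 32400; CD = 25·48·4 = 4800; DE = 48·4·46 = 8832.
Length 3: A..C: k=1: 0+32400+38·27·48=81648; k=2: 25650+0+38·25·48=71250 → min 71250 | B..D: k=2: 0+4800+27·25·4=7500; k=3: 32400+0+27·48·4=37584 → min 7500 | C..E: k=3: 0+8832+25·48·46=64032; k=4: 4800+0+25·4·46=9400 → min 9400.
Length 4: A..D: k=1: 0+7500+38·27·4=11604; k=2: 25650+4800+38·25·4=34250; k=3: 71250+0+38·48·4=78546 → min 11604 | B..E: k=2: 0+9400+27·25·46=40450; k=3: 32400+8832+27·48·46=100848; k=4: 7500+0+27·4·46=12468 → min 12468.
Top-level splits: k=1: (A..A)·(B..E) → 0+12468+38·27·46 = 59664; k=2: (A..B)·(C..E) → 25650+9400+38·25·46 = 78750; k=3: (A..C)·(D..E) → 71250+8832+38·48·46 = 163986; k=4: (A..D)·(E..E) → 11604+0+38·4·46 = 18596.
Best split is after D, i.e. k = 4.

4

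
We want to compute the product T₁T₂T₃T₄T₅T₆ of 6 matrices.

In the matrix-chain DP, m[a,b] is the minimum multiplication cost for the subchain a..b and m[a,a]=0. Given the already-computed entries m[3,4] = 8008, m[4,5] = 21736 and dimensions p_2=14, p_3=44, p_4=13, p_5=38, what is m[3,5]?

14924

m[3,5] = min over k∈[3,4] of m[3,k]+m[k+1,5]+p_{2}·p_k·p_{5}.
k=3: 0 + 21736 + 14·44·38 = 45144; k=4: 8008 + 0 + 14·13·38 = 14924.
Minimum: 14924 at k=4.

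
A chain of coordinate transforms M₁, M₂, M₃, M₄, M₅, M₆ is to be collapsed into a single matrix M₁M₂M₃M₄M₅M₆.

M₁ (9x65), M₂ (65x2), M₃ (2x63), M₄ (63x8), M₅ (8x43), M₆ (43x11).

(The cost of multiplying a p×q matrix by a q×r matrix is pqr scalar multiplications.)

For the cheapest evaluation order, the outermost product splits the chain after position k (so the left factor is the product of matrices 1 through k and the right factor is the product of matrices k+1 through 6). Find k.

Adjacent pairs: M₁M₂ = 9·65·2 = 1170; M₂M₃ = 65·2·63 = 8190; M₃M₄ = 2·63·8 = 1008; M₄M₅ = 63·8·43 = 21672; M₅M₆ = 8·43·11 = 3784.
Length 3: M₁..M₃: k=1: 0+8190+9·65·63=45045; k=2: 1170+0+9·2·63=2304 → min 2304 | M₂..M₄: k=2: 0+1008+65·2·8=2048; k=3: 8190+0+65·63·8=40950 → min 2048 | M₃..M₅: k=3: 0+21672+2·63·43=27090; k=4: 1008+0+2·8·43=1696 → min 1696 | M₄..M₆: k=4: 0+3784+63·8·11=9328; k=5: 21672+0+63·43·11=51471 → min 9328.
Length 4: M₁..M₄: k=1: 0+2048+9·65·8=6728; k=2: 1170+1008+9·2·8=2322; k=3: 2304+0+9·63·8=6840 → min 2322 | M₂..M₅: k=2: 0+1696+65·2·43=7286; k=3: 8190+21672+65·63·43=205947; k=4: 2048+0+65·8·43=24408 → min 7286 | M₃..M₆: k=3: 0+9328+2·63·11=10714; k=4: 1008+3784+2·8·11=4968; k=5: 1696+0+2·43·11=2642 → min 2642.
Length 5: M₁..M₅: k=1: 0+7286+9·65·43=32441; k=2: 1170+1696+9·2·43=3640; k=3: 2304+21672+9·63·43=48357; k=4: 2322+0+9·8·43=5418 → min 3640 | M₂..M₆: k=2: 0+2642+65·2·11=4072; k=3: 8190+9328+65·63·11=62563; k=4: 2048+3784+65·8·11=11552; k=5: 7286+0+65·43·11=38031 → min 4072.
Top-level splits: k=1: (M₁..M₁)·(M₂..M₆) → 0+4072+9·65·11 = 10507; k=2: (M₁..M₂)·(M₃..M₆) → 1170+2642+9·2·11 = 4010; k=3: (M₁..M₃)·(M₄..M₆) → 2304+9328+9·63·11 = 17869; k=4: (M₁..M₄)·(M₅..M₆) → 2322+3784+9·8·11 = 6898; k=5: (M₁..M₅)·(M₆..M₆) → 3640+0+9·43·11 = 7897.
Best split is after M₂, i.e. k = 2.

2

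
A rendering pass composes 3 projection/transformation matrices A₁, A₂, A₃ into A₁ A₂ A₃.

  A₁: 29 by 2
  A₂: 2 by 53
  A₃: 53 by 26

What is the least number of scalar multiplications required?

Order (A₁ (A₂ A₃)): (A₂ A₃): 2×53 by 53×26 → 2×26, cost 2·53·26 = 2756; (A₁ (A₂ A₃)): 29×2 by 2×26 → 29×26, cost 29·2·26 = 1508; cumulative 4264. Total 4264.
Order ((A₁ A₂) A₃): (A₁ A₂): 29×2 by 2×53 → 29×53, cost 29·2·53 = 3074; ((A₁ A₂) A₃): 29×53 by 53×26 → 29×26, cost 29·53·26 = 39962; cumulative 43036. Total 43036.
Minimum: 4264.

4264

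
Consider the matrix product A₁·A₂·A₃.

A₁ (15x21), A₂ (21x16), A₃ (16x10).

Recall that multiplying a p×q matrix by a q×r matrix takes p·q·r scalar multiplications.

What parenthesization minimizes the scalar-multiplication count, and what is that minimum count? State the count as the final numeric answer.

6510

(A₁·(A₂·A₃)): cost 6510.
((A₁·A₂)·A₃): cost 7440.
Optimal: (A₁·(A₂·A₃)) with cost 6510.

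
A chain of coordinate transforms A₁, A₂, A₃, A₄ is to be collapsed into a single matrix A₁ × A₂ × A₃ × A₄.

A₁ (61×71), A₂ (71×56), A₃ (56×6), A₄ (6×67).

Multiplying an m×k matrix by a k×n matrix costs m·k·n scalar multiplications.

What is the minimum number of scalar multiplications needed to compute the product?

74364

Adjacent pairs: A₁A₂ = 61·71·56 = 242536; A₂A₃ = 71·56·6 = 23856; A₃A₄ = 56·6·67 = 22512.
Length 3: A₁..A₃: k=1: 0+23856+61·71·6=49842; k=2: 242536+0+61·56·6=263032 → min 49842 | A₂..A₄: k=2: 0+22512+71·56·67=288904; k=3: 23856+0+71·6·67=52398 → min 52398.
Length 4: A₁..A₄: k=1: 0+52398+61·71·67=342575; k=2: 242536+22512+61·56·67=493920; k=3: 49842+0+61·6·67=74364 → min 74364.
Optimal order: ((A₁ × (A₂ × A₃)) × A₄) with cost 74364.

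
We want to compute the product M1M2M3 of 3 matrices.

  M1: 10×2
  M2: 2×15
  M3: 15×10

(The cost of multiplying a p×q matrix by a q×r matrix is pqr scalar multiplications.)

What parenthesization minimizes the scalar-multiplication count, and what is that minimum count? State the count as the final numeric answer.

500

(M1(M2M3)): cost 500.
((M1M2)M3): cost 1800.
Optimal: (M1(M2M3)) with cost 500.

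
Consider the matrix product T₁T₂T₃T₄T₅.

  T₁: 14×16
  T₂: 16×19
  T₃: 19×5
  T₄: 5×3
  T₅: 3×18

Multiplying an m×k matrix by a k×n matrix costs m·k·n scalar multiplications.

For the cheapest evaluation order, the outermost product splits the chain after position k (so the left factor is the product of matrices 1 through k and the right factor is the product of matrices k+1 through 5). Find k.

Adjacent pairs: T₁T₂ = 14·16·19 = 4256; T₂T₃ = 16·19·5 = 1520; T₃T₄ = 19·5·3 = 285; T₄T₅ = 5·3·18 = 270.
Length 3: T₁..T₃: k=1: 0+1520+14·16·5=2640; k=2: 4256+0+14·19·5=5586 → min 2640 | T₂..T₄: k=2: 0+285+16·19·3=1197; k=3: 1520+0+16·5·3=1760 → min 1197 | T₃..T₅: k=3: 0+270+19·5·18=1980; k=4: 285+0+19·3·18=1311 → min 1311.
Length 4: T₁..T₄: k=1: 0+1197+14·16·3=1869; k=2: 4256+285+14·19·3=5339; k=3: 2640+0+14·5·3=2850 → min 1869 | T₂..T₅: k=2: 0+1311+16·19·18=6783; k=3: 1520+270+16·5·18=3230; k=4: 1197+0+16·3·18=2061 → min 2061.
Top-level splits: k=1: (T₁..T₁)·(T₂..T₅) → 0+2061+14·16·18 = 6093; k=2: (T₁..T₂)·(T₃..T₅) → 4256+1311+14·19·18 = 10355; k=3: (T₁..T₃)·(T₄..T₅) → 2640+270+14·5·18 = 4170; k=4: (T₁..T₄)·(T₅..T₅) → 1869+0+14·3·18 = 2625.
Best split is after T₄, i.e. k = 4.

4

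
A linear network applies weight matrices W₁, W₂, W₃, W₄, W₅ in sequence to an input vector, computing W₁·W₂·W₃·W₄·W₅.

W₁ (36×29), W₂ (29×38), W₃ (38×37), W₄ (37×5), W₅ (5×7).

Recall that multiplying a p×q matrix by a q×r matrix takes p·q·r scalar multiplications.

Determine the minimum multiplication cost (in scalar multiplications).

Adjacent pairs: W₁W₂ = 36·29·38 = 39672; W₂W₃ = 29·38·37 = 40774; W₃W₄ = 38·37·5 = 7030; W₄W₅ = 37·5·7 = 1295.
Length 3: W₁..W₃: k=1: 0+40774+36·29·37=79402; k=2: 39672+0+36·38·37=90288 → min 79402 | W₂..W₄: k=2: 0+7030+29·38·5=12540; k=3: 40774+0+29·37·5=46139 → min 12540 | W₃..W₅: k=3: 0+1295+38·37·7=11137; k=4: 7030+0+38·5·7=8360 → min 8360.
Length 4: W₁..W₄: k=1: 0+12540+36·29·5=17760; k=2: 39672+7030+36·38·5=53542; k=3: 79402+0+36·37·5=86062 → min 17760 | W₂..W₅: k=2: 0+8360+29·38·7=16074; k=3: 40774+1295+29·37·7=49580; k=4: 12540+0+29·5·7=13555 → min 13555.
Length 5: W₁..W₅: k=1: 0+13555+36·29·7=20863; k=2: 39672+8360+36·38·7=57608; k=3: 79402+1295+36·37·7=90021; k=4: 17760+0+36·5·7=19020 → min 19020.
Optimal order: ((W₁·(W₂·(W₃·W₄)))·W₅) with cost 19020.

19020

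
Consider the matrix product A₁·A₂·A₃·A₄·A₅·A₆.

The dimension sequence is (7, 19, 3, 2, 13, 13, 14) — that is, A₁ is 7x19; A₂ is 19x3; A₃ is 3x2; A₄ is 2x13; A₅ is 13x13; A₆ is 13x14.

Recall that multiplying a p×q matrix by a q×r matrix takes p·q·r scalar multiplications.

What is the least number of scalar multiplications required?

Adjacent pairs: A₁A₂ = 7·19·3 = 399; A₂A₃ = 19·3·2 = 114; A₃A₄ = 3·2·13 = 78; A₄A₅ = 2·13·13 = 338; A₅A₆ = 13·13·14 = 2366.
Length 3: A₁..A₃: k=1: 0+114+7·19·2=380; k=2: 399+0+7·3·2=441 → min 380 | A₂..A₄: k=2: 0+78+19·3·13=819; k=3: 114+0+19·2·13=608 → min 608 | A₃..A₅: k=3: 0+338+3·2·13=416; k=4: 78+0+3·13·13=585 → min 416 | A₄..A₆: k=4: 0+2366+2·13·14=2730; k=5: 338+0+2·13·14=702 → min 702.
Length 4: A₁..A₄: k=1: 0+608+7·19·13=2337; k=2: 399+78+7·3·13=750; k=3: 380+0+7·2·13=562 → min 562 | A₂..A₅: k=2: 0+416+19·3·13=1157; k=3: 114+338+19·2·13=946; k=4: 608+0+19·13·13=3819 → min 946 | A₃..A₆: k=3: 0+702+3·2·14=786; k=4: 78+2366+3·13·14=2990; k=5: 416+0+3·13·14=962 → min 786.
Length 5: A₁..A₅: k=1: 0+946+7·19·13=2675; k=2: 399+416+7·3·13=1088; k=3: 380+338+7·2·13=900; k=4: 562+0+7·13·13=1745 → min 900 | A₂..A₆: k=2: 0+786+19·3·14=1584; k=3: 114+702+19·2·14=1348; k=4: 608+2366+19·13·14=6432; k=5: 946+0+19·13·14=4404 → min 1348.
Length 6: A₁..A₆: k=1: 0+1348+7·19·14=3210; k=2: 399+786+7·3·14=1479; k=3: 380+702+7·2·14=1278; k=4: 562+2366+7·13·14=4202; k=5: 900+0+7·13·14=2174 → min 1278.
Optimal order: ((A₁·(A₂·A₃))·((A₄·A₅)·A₆)) with cost 1278.

1278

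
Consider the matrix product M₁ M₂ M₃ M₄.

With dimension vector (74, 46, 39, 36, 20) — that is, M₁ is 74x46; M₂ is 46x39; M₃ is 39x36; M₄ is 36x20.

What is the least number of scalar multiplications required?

132040

Adjacent pairs: M₁M₂ = 74·46·39 = 132756; M₂M₃ = 46·39·36 = 64584; M₃M₄ = 39·36·20 = 28080.
Length 3: M₁..M₃: k=1: 0+64584+74·46·36=187128; k=2: 132756+0+74·39·36=236652 → min 187128 | M₂..M₄: k=2: 0+28080+46·39·20=63960; k=3: 64584+0+46·36·20=97704 → min 63960.
Length 4: M₁..M₄: k=1: 0+63960+74·46·20=132040; k=2: 132756+28080+74·39·20=218556; k=3: 187128+0+74·36·20=240408 → min 132040.
Optimal order: (M₁ (M₂ (M₃ M₄))) with cost 132040.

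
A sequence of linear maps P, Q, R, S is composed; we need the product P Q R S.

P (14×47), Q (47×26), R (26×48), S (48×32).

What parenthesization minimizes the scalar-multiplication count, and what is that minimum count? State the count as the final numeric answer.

56084

Adjacent pairs: PQ = 14·47·26 = 17108; QR = 47·26·48 = 58656; RS = 26·48·32 = 39936.
Length 3: P..R: k=1: 0+58656+14·47·48=90240; k=2: 17108+0+14·26·48=34580 → min 34580 | Q..S: k=2: 0+39936+47·26·32=79040; k=3: 58656+0+47·48·32=130848 → min 79040.
Length 4: P..S: k=1: 0+79040+14·47·32=100096; k=2: 17108+39936+14·26·32=68692; k=3: 34580+0+14·48·32=56084 → min 56084.
Optimal parenthesization: (((P Q) R) S) with cost 56084.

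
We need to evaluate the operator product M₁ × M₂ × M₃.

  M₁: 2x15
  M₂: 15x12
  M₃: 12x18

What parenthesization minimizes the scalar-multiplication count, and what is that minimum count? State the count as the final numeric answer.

(M₁ × (M₂ × M₃)): cost 3780.
((M₁ × M₂) × M₃): cost 792.
Optimal: ((M₁ × M₂) × M₃) with cost 792.

792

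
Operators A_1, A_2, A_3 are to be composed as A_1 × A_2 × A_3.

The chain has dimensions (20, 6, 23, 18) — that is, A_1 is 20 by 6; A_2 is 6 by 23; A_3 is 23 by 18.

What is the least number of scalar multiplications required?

4644

Order (A_1 × (A_2 × A_3)): (A_2 × A_3): 6×23 by 23×18 → 6×18, cost 6·23·18 = 2484; (A_1 × (A_2 × A_3)): 20×6 by 6×18 → 20×18, cost 20·6·18 = 2160; cumulative 4644. Total 4644.
Order ((A_1 × A_2) × A_3): (A_1 × A_2): 20×6 by 6×23 → 20×23, cost 20·6·23 = 2760; ((A_1 × A_2) × A_3): 20×23 by 23×18 → 20×18, cost 20·23·18 = 8280; cumulative 11040. Total 11040.
Minimum: 4644.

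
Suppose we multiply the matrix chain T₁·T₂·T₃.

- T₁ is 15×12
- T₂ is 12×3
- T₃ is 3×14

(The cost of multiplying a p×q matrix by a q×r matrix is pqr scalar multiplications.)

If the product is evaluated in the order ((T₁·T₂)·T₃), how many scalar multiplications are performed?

(T₁·T₂): 15×12 by 12×3 → 15×3, cost 15·12·3 = 540
((T₁·T₂)·T₃): 15×3 by 3×14 → 15×14, cost 15·3·14 = 630; cumulative 1170
Total: 1170 scalar multiplications.

1170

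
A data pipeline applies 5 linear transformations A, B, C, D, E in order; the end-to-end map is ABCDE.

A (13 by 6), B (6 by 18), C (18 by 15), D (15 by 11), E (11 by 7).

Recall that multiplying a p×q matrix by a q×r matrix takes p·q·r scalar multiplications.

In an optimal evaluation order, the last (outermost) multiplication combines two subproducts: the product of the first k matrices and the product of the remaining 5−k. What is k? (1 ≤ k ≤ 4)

Adjacent pairs: AB = 13·6·18 = 1404; BC = 6·18·15 = 1620; CD = 18·15·11 = 2970; DE = 15·11·7 = 1155.
Length 3: A..C: k=1: 0+1620+13·6·15=2790; k=2: 1404+0+13·18·15=4914 → min 2790 | B..D: k=2: 0+2970+6·18·11=4158; k=3: 1620+0+6·15·11=2610 → min 2610 | C..E: k=3: 0+1155+18·15·7=3045; k=4: 2970+0+18·11·7=4356 → min 3045.
Length 4: A..D: k=1: 0+2610+13·6·11=3468; k=2: 1404+2970+13·18·11=6948; k=3: 2790+0+13·15·11=4935 → min 3468 | B..E: k=2: 0+3045+6·18·7=3801; k=3: 1620+1155+6·15·7=3405; k=4: 2610+0+6·11·7=3072 → min 3072.
Top-level splits: k=1: (A..A)·(B..E) → 0+3072+13·6·7 = 3618; k=2: (A..B)·(C..E) → 1404+3045+13·18·7 = 6087; k=3: (A..C)·(D..E) → 2790+1155+13·15·7 = 5310; k=4: (A..D)·(E..E) → 3468+0+13·11·7 = 4469.
Best split is after A, i.e. k = 1.

1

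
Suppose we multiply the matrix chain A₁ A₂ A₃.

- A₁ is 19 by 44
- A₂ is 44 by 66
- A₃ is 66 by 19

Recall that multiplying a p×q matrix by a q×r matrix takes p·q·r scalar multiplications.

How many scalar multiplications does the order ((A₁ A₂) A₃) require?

79002

(A₁ A₂): 19×44 by 44×66 → 19×66, cost 19·44·66 = 55176
((A₁ A₂) A₃): 19×66 by 66×19 → 19×19, cost 19·66·19 = 23826; cumulative 79002
Total: 79002 scalar multiplications.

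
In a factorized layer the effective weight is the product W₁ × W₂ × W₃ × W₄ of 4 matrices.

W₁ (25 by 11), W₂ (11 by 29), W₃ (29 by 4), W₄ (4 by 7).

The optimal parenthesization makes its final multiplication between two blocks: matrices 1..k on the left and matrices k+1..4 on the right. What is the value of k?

3

Adjacent pairs: W₁W₂ = 25·11·29 = 7975; W₂W₃ = 11·29·4 = 1276; W₃W₄ = 29·4·7 = 812.
Length 3: W₁..W₃: k=1: 0+1276+25·11·4=2376; k=2: 7975+0+25·29·4=10875 → min 2376 | W₂..W₄: k=2: 0+812+11·29·7=3045; k=3: 1276+0+11·4·7=1584 → min 1584.
Top-level splits: k=1: (W₁..W₁)·(W₂..W₄) → 0+1584+25·11·7 = 3509; k=2: (W₁..W₂)·(W₃..W₄) → 7975+812+25·29·7 = 13862; k=3: (W₁..W₃)·(W₄..W₄) → 2376+0+25·4·7 = 3076.
Best split is after W₃, i.e. k = 3.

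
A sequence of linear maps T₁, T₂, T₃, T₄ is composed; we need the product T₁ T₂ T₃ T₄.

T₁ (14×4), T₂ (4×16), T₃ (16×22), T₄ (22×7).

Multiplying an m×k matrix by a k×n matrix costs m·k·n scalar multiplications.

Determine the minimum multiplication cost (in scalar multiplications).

2416

Adjacent pairs: T₁T₂ = 14·4·16 = 896; T₂T₃ = 4·16·22 = 1408; T₃T₄ = 16·22·7 = 2464.
Length 3: T₁..T₃: k=1: 0+1408+14·4·22=2640; k=2: 896+0+14·16·22=5824 → min 2640 | T₂..T₄: k=2: 0+2464+4·16·7=2912; k=3: 1408+0+4·22·7=2024 → min 2024.
Length 4: T₁..T₄: k=1: 0+2024+14·4·7=2416; k=2: 896+2464+14·16·7=4928; k=3: 2640+0+14·22·7=4796 → min 2416.
Optimal order: (T₁ ((T₂ T₃) T₄)) with cost 2416.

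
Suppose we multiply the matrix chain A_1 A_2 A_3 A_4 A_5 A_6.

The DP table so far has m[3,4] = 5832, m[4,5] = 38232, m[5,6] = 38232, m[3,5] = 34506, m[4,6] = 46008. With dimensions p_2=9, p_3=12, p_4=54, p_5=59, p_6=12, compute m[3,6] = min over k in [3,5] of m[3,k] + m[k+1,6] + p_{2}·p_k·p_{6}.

m[3,6] = min over k∈[3,5] of m[3,k]+m[k+1,6]+p_{2}·p_k·p_{6}.
k=3: 0 + 46008 + 9·12·12 = 47304; k=4: 5832 + 38232 + 9·54·12 = 49896; k=5: 34506 + 0 + 9·59·12 = 40878.
Minimum: 40878 at k=5.

40878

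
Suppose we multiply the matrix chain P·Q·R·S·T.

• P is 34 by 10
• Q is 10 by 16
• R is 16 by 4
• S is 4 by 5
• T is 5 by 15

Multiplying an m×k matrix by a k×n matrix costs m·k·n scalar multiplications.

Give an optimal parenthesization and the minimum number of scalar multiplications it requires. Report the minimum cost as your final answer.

Adjacent pairs: PQ = 34·10·16 = 5440; QR = 10·16·4 = 640; RS = 16·4·5 = 320; ST = 4·5·15 = 300.
Length 3: P..R: k=1: 0+640+34·10·4=2000; k=2: 5440+0+34·16·4=7616 → min 2000 | Q..S: k=2: 0+320+10·16·5=1120; k=3: 640+0+10·4·5=840 → min 840 | R..T: k=3: 0+300+16·4·15=1260; k=4: 320+0+16·5·15=1520 → min 1260.
Length 4: P..S: k=1: 0+840+34·10·5=2540; k=2: 5440+320+34·16·5=8480; k=3: 2000+0+34·4·5=2680 → min 2540 | Q..T: k=2: 0+1260+10·16·15=3660; k=3: 640+300+10·4·15=1540; k=4: 840+0+10·5·15=1590 → min 1540.
Length 5: P..T: k=1: 0+1540+34·10·15=6640; k=2: 5440+1260+34·16·15=14860; k=3: 2000+300+34·4·15=4340; k=4: 2540+0+34·5·15=5090 → min 4340.
Optimal parenthesization: ((P·(Q·R))·(S·T)) with cost 4340.

4340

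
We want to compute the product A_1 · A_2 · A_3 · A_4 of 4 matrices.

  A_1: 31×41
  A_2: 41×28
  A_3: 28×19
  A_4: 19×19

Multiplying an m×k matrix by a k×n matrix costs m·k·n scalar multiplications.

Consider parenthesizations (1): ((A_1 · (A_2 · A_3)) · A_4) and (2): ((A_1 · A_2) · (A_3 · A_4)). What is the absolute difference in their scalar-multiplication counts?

5036

Order (1) = ((A_1 · (A_2 · A_3)) · A_4): (A_2 · A_3): 41×28 by 28×19 → 41×19, cost 41·28·19 = 21812; (A_1 · (A_2 · A_3)): 31×41 by 41×19 → 31×19, cost 31·41·19 = 24149; cumulative 45961; ((A_1 · (A_2 · A_3)) · A_4): 31×19 by 19×19 → 31×19, cost 31·19·19 = 11191; cumulative 57152. Total 57152.
Order (2) = ((A_1 · A_2) · (A_3 · A_4)): (A_1 · A_2): 31×41 by 41×28 → 31×28, cost 31·41·28 = 35588; (A_3 · A_4): 28×19 by 19×19 → 28×19, cost 28·19·19 = 10108; ((A_1 · A_2) · (A_3 · A_4)): 31×28 by 28×19 → 31×19, cost 31·28·19 = 16492; cumulative 62188. Total 62188.
Difference: |57152 − 62188| = 5036.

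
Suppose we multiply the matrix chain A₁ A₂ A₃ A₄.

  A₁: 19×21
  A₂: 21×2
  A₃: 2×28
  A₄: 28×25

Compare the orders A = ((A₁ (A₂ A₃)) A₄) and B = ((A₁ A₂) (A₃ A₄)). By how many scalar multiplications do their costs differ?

Order A = ((A₁ (A₂ A₃)) A₄): (A₂ A₃): 21×2 by 2×28 → 21×28, cost 21·2·28 = 1176; (A₁ (A₂ A₃)): 19×21 by 21×28 → 19×28, cost 19·21·28 = 11172; cumulative 12348; ((A₁ (A₂ A₃)) A₄): 19×28 by 28×25 → 19×25, cost 19·28·25 = 13300; cumulative 25648. Total 25648.
Order B = ((A₁ A₂) (A₃ A₄)): (A₁ A₂): 19×21 by 21×2 → 19×2, cost 19·21·2 = 798; (A₃ A₄): 2×28 by 28×25 → 2×25, cost 2·28·25 = 1400; ((A₁ A₂) (A₃ A₄)): 19×2 by 2×25 → 19×25, cost 19·2·25 = 950; cumulative 3148. Total 3148.
Difference: |25648 − 3148| = 22500.

22500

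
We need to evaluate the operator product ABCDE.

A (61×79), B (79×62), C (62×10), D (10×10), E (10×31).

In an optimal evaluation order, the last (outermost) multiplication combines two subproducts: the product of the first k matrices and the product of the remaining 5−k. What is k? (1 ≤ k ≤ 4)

3

Adjacent pairs: AB = 61·79·62 = 298778; BC = 79·62·10 = 48980; CD = 62·10·10 = 6200; DE = 10·10·31 = 3100.
Length 3: A..C: k=1: 0+48980+61·79·10=97170; k=2: 298778+0+61·62·10=336598 → min 97170 | B..D: k=2: 0+6200+79·62·10=55180; k=3: 48980+0+79·10·10=56880 → min 55180 | C..E: k=3: 0+3100+62·10·31=22320; k=4: 6200+0+62·10·31=25420 → min 22320.
Length 4: A..D: k=1: 0+55180+61·79·10=103370; k=2: 298778+6200+61·62·10=342798; k=3: 97170+0+61·10·10=103270 → min 103270 | B..E: k=2: 0+22320+79·62·31=174158; k=3: 48980+3100+79·10·31=76570; k=4: 55180+0+79·10·31=79670 → min 76570.
Top-level splits: k=1: (A..A)·(B..E) → 0+76570+61·79·31 = 225959; k=2: (A..B)·(C..E) → 298778+22320+61·62·31 = 438340; k=3: (A..C)·(D..E) → 97170+3100+61·10·31 = 119180; k=4: (A..D)·(E..E) → 103270+0+61·10·31 = 122180.
Best split is after C, i.e. k = 3.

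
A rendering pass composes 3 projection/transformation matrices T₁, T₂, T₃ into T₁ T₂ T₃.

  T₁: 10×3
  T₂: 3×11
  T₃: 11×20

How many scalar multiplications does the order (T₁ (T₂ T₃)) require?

1260

(T₂ T₃): 3×11 by 11×20 → 3×20, cost 3·11·20 = 660
(T₁ (T₂ T₃)): 10×3 by 3×20 → 10×20, cost 10·3·20 = 600; cumulative 1260
Total: 1260 scalar multiplications.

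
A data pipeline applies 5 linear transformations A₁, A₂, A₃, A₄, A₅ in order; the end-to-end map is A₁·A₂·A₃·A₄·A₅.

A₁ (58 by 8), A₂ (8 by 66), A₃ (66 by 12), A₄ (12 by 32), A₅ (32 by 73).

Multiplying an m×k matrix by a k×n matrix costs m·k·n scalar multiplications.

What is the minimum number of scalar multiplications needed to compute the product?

Adjacent pairs: A₁A₂ = 58·8·66 = 30624; A₂A₃ = 8·66·12 = 6336; A₃A₄ = 66·12·32 = 25344; A₄A₅ = 12·32·73 = 28032.
Length 3: A₁..A₃: k=1: 0+6336+58·8·12=11904; k=2: 30624+0+58·66·12=76560 → min 11904 | A₂..A₄: k=2: 0+25344+8·66·32=42240; k=3: 6336+0+8·12·32=9408 → min 9408 | A₃..A₅: k=3: 0+28032+66·12·73=85848; k=4: 25344+0+66·32·73=179520 → min 85848.
Length 4: A₁..A₄: k=1: 0+9408+58·8·32=24256; k=2: 30624+25344+58·66·32=178464; k=3: 11904+0+58·12·32=34176 → min 24256 | A₂..A₅: k=2: 0+85848+8·66·73=124392; k=3: 6336+28032+8·12·73=41376; k=4: 9408+0+8·32·73=28096 → min 28096.
Length 5: A₁..A₅: k=1: 0+28096+58·8·73=61968; k=2: 30624+85848+58·66·73=395916; k=3: 11904+28032+58·12·73=90744; k=4: 24256+0+58·32·73=159744 → min 61968.
Optimal order: (A₁·(((A₂·A₃)·A₄)·A₅)) with cost 61968.

61968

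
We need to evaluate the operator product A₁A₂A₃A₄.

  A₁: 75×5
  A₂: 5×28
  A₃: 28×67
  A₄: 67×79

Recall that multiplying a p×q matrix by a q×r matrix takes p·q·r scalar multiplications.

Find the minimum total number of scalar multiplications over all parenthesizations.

Adjacent pairs: A₁A₂ = 75·5·28 = 10500; A₂A₃ = 5·28·67 = 9380; A₃A₄ = 28·67·79 = 148204.
Length 3: A₁..A₃: k=1: 0+9380+75·5·67=34505; k=2: 10500+0+75·28·67=151200 → min 34505 | A₂..A₄: k=2: 0+148204+5·28·79=159264; k=3: 9380+0+5·67·79=35845 → min 35845.
Length 4: A₁..A₄: k=1: 0+35845+75·5·79=65470; k=2: 10500+148204+75·28·79=324604; k=3: 34505+0+75·67·79=431480 → min 65470.
Optimal order: (A₁((A₂A₃)A₄)) with cost 65470.

65470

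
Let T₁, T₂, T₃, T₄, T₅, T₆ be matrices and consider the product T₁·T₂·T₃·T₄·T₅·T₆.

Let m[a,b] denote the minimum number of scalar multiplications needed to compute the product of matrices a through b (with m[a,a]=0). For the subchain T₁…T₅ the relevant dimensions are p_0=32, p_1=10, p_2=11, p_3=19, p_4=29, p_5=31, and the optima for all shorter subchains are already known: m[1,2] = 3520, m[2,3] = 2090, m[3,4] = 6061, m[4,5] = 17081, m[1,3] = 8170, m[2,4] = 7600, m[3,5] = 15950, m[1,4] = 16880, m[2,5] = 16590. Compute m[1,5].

m[1,5] = min over k∈[1,4] of m[1,k]+m[k+1,5]+p_{0}·p_k·p_{5}.
k=1: 0 + 16590 + 32·10·31 = 26510; k=2: 3520 + 15950 + 32·11·31 = 30382; k=3: 8170 + 17081 + 32·19·31 = 44099; k=4: 16880 + 0 + 32·29·31 = 45648.
Minimum: 26510 at k=1.

26510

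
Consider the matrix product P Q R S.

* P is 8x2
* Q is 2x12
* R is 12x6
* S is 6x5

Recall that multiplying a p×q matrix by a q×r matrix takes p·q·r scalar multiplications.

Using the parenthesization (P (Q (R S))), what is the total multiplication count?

560

(R S): 12×6 by 6×5 → 12×5, cost 12·6·5 = 360
(Q (R S)): 2×12 by 12×5 → 2×5, cost 2·12·5 = 120; cumulative 480
(P (Q (R S))): 8×2 by 2×5 → 8×5, cost 8·2·5 = 80; cumulative 560
Total: 560 scalar multiplications.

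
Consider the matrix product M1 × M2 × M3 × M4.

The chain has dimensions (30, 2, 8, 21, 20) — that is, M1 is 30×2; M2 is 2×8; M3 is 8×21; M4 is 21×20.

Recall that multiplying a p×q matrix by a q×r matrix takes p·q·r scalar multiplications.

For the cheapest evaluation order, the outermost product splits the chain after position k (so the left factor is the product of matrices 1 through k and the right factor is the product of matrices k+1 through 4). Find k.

Adjacent pairs: M1M2 = 30·2·8 = 480; M2M3 = 2·8·21 = 336; M3M4 = 8·21·20 = 3360.
Length 3: M1..M3: k=1: 0+336+30·2·21=1596; k=2: 480+0+30·8·21=5520 → min 1596 | M2..M4: k=2: 0+3360+2·8·20=3680; k=3: 336+0+2·21·20=1176 → min 1176.
Top-level splits: k=1: (M1..M1)·(M2..M4) → 0+1176+30·2·20 = 2376; k=2: (M1..M2)·(M3..M4) → 480+3360+30·8·20 = 8640; k=3: (M1..M3)·(M4..M4) → 1596+0+30·21·20 = 14196.
Best split is after M1, i.e. k = 1.

1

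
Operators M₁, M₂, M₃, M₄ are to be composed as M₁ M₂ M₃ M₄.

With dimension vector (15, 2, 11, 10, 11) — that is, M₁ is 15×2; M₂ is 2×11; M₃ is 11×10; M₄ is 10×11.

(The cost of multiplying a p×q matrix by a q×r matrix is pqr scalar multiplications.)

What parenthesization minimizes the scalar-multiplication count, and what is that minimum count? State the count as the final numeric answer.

770

Adjacent pairs: M₁M₂ = 15·2·11 = 330; M₂M₃ = 2·11·10 = 220; M₃M₄ = 11·10·11 = 1210.
Length 3: M₁..M₃: k=1: 0+220+15·2·10=520; k=2: 330+0+15·11·10=1980 → min 520 | M₂..M₄: k=2: 0+1210+2·11·11=1452; k=3: 220+0+2·10·11=440 → min 440.
Length 4: M₁..M₄: k=1: 0+440+15·2·11=770; k=2: 330+1210+15·11·11=3355; k=3: 520+0+15·10·11=2170 → min 770.
Optimal parenthesization: (M₁ ((M₂ M₃) M₄)) with cost 770.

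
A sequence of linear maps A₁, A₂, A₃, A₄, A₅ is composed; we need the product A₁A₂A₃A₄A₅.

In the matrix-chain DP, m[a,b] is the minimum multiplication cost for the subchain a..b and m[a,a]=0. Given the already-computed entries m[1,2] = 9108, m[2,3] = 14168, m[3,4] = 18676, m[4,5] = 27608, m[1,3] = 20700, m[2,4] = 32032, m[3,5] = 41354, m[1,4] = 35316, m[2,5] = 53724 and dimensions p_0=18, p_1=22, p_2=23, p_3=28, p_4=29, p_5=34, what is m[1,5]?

m[1,5] = min over k∈[1,4] of m[1,k]+m[k+1,5]+p_{0}·p_k·p_{5}.
k=1: 0 + 53724 + 18·22·34 = 67188; k=2: 9108 + 41354 + 18·23·34 = 64538; k=3: 20700 + 27608 + 18·28·34 = 65444; k=4: 35316 + 0 + 18·29·34 = 53064.
Minimum: 53064 at k=4.

53064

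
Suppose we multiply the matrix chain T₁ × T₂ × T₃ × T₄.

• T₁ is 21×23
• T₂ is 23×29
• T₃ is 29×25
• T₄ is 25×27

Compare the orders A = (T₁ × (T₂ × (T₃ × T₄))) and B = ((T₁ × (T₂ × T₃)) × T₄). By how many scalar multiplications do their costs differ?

Order A = (T₁ × (T₂ × (T₃ × T₄))): (T₃ × T₄): 29×25 by 25×27 → 29×27, cost 29·25·27 = 19575; (T₂ × (T₃ × T₄)): 23×29 by 29×27 → 23×27, cost 23·29·27 = 18009; cumulative 37584; (T₁ × (T₂ × (T₃ × T₄))): 21×23 by 23×27 → 21×27, cost 21·23·27 = 13041; cumulative 50625. Total 50625.
Order B = ((T₁ × (T₂ × T₃)) × T₄): (T₂ × T₃): 23×29 by 29×25 → 23×25, cost 23·29·25 = 16675; (T₁ × (T₂ × T₃)): 21×23 by 23×25 → 21×25, cost 21·23·25 = 12075; cumulative 28750; ((T₁ × (T₂ × T₃)) × T₄): 21×25 by 25×27 → 21×27, cost 21·25·27 = 14175; cumulative 42925. Total 42925.
Difference: |50625 − 42925| = 7700.

7700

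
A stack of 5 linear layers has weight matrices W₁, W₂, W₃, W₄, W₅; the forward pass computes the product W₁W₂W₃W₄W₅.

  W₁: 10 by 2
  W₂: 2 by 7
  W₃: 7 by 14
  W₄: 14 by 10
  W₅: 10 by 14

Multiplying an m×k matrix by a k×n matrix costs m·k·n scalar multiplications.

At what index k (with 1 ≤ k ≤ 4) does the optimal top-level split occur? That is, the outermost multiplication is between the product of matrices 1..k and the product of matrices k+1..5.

1

Adjacent pairs: W₁W₂ = 10·2·7 = 140; W₂W₃ = 2·7·14 = 196; W₃W₄ = 7·14·10 = 980; W₄W₅ = 14·10·14 = 1960.
Length 3: W₁..W₃: k=1: 0+196+10·2·14=476; k=2: 140+0+10·7·14=1120 → min 476 | W₂..W₄: k=2: 0+980+2·7·10=1120; k=3: 196+0+2·14·10=476 → min 476 | W₃..W₅: k=3: 0+1960+7·14·14=3332; k=4: 980+0+7·10·14=1960 → min 1960.
Length 4: W₁..W₄: k=1: 0+476+10·2·10=676; k=2: 140+980+10·7·10=1820; k=3: 476+0+10·14·10=1876 → min 676 | W₂..W₅: k=2: 0+1960+2·7·14=2156; k=3: 196+1960+2·14·14=2548; k=4: 476+0+2·10·14=756 → min 756.
Top-level splits: k=1: (W₁..W₁)·(W₂..W₅) → 0+756+10·2·14 = 1036; k=2: (W₁..W₂)·(W₃..W₅) → 140+1960+10·7·14 = 3080; k=3: (W₁..W₃)·(W₄..W₅) → 476+1960+10·14·14 = 4396; k=4: (W₁..W₄)·(W₅..W₅) → 676+0+10·10·14 = 2076.
Best split is after W₁, i.e. k = 1.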